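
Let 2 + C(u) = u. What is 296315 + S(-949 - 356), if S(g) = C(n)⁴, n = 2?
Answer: 296315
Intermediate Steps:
C(u) = -2 + u
S(g) = 0 (S(g) = (-2 + 2)⁴ = 0⁴ = 0)
296315 + S(-949 - 356) = 296315 + 0 = 296315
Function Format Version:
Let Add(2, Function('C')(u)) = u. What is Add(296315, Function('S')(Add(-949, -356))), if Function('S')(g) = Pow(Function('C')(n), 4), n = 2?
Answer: 296315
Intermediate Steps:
Function('C')(u) = Add(-2, u)
Function('S')(g) = 0 (Function('S')(g) = Pow(Add(-2, 2), 4) = Pow(0, 4) = 0)
Add(296315, Function('S')(Add(-949, -356))) = Add(296315, 0) = 296315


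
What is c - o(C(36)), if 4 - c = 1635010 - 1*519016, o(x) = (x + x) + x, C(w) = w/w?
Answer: -1115993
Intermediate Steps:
C(w) = 1
o(x) = 3*x (o(x) = 2*x + x = 3*x)
c = -1115990 (c = 4 - (1635010 - 1*519016) = 4 - (1635010 - 519016) = 4 - 1*1115994 = 4 - 1115994 = -1115990)
c - o(C(36)) = -1115990 - 3 = -1115993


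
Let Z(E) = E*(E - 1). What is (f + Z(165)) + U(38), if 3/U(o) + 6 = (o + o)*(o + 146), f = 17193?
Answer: 618568437/13978 ≈ 44253.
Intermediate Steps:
Z(E) = E*(-1 + E)
U(o) = 3/(-6 + 2*o*(146 + o)) (U(o) = 3/(-6 + (o + o)*(o + 146)) = 3/(-6 + (2*o)*(146 + o)) = 3/(-6 + 2*o*(146 + o)))
(f + Z(165)) + U(38) = (17193 + 165*(-1 + 165)) + 3/(2*(-3 + 38**2 + 146*38)) = (17193 + 165*164) + 3/(2*(-3 + 1444 + 5548)) = (17193 + 27060) + (3/2)/6989 = 44253 + (3/2)*(1/6989) = 44253 + 3/13978 = 618568437/13978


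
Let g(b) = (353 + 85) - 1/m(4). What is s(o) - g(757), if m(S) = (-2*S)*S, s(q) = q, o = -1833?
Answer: -72673/32 ≈ -2271.0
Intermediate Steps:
m(S) = -2*S²
g(b) = 14017/32 (g(b) = (353 + 85) - 1/((-2*4²)) = 438 - 1/((-2*16)) = 438 - 1/(-32) = 438 - 1*(-1/32) = 438 + 1/32 = 14017/32)
s(o) - g(757) = -1833 - 1*14017/32 = -1833 - 14017/32 = -72673/32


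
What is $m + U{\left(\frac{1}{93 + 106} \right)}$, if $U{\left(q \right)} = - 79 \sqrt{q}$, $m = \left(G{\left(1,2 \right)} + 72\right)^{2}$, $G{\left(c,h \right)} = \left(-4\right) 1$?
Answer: $4624 - \frac{79 \sqrt{199}}{199} \approx 4618.4$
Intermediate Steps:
$G{\left(c,h \right)} = -4$
$m = 4624$ ($m = \left(-4 + 72\right)^{2} = 68^{2} = 4624$)
$m + U{\left(\frac{1}{93 + 106} \right)} = 4624 - 79 \sqrt{\frac{1}{93 + 106}} = 4624 - 79 \sqrt{\frac{1}{199}} = 4624 - \frac{79}{\sqrt{199}} = 4624 - 79 \frac{\sqrt{199}}{199} = 4624 - \frac{79 \sqrt{199}}{199}$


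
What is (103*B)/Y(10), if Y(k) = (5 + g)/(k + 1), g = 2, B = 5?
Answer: 5665/7 ≈ 809.29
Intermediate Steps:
Y(k) = 7/(1 + k) (Y(k) = (5 + 2)/(k + 1) = 7/(1 + k))
(103*B)/Y(10) = (103*5)/((7/(1 + 10))) = 515/((7/11)) = 515/((7*(1/11))) = 515/(7/11) = 515*(11/7) = 5665/7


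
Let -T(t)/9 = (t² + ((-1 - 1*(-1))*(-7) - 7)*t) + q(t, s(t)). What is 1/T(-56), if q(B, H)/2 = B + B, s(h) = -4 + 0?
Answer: -1/29736 ≈ -3.3629e-5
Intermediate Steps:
s(h) = -4
q(B, H) = 4*B (q(B, H) = 2*(B + B) = 2*(2*B) = 4*B)
T(t) = -9*t² + 27*t (T(t) = -9*((t² + ((-1 - 1*(-1))*(-7) - 7)*t) + 4*t) = -9*((t² + ((-1 + 1)*(-7) - 7)*t) + 4*t) = -9*((t² + (0*(-7) - 7)*t) + 4*t) = -9*((t² + (0 - 7)*t) + 4*t) = -9*((t² - 7*t) + 4*t) = -9*(t² - 3*t) = -9*t² + 27*t)
1/T(-56) = 1/(9*(-56)*(3 - 1*(-56))) = 1/(9*(-56)*(3 + 56)) = 1/(9*(-56)*59) = 1/(-29736) = -1/29736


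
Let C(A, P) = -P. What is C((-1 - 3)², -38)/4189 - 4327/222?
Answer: -18117367/929958 ≈ -19.482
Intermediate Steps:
C((-1 - 3)², -38)/4189 - 4327/222 = -1*(-38)/4189 - 4327/222 = 38*(1/4189) - 4327*1/222 = 38/4189 - 4327/222 = -18117367/929958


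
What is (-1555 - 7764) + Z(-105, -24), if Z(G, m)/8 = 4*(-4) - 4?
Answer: -9479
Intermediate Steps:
Z(G, m) = -160 (Z(G, m) = 8*(4*(-4) - 4) = 8*(-16 - 4) = 8*(-20) = -160)
(-1555 - 7764) + Z(-105, -24) = (-1555 - 7764) - 160 = -9319 - 160 = -9479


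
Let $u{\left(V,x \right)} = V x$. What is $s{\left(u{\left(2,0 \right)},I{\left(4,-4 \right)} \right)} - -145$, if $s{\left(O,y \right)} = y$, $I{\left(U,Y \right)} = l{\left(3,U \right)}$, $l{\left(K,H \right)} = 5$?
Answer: $150$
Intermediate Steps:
$I{\left(U,Y \right)} = 5$
$s{\left(u{\left(2,0 \right)},I{\left(4,-4 \right)} \right)} - -145 = 5 - -145 = 5 + 145 = 150$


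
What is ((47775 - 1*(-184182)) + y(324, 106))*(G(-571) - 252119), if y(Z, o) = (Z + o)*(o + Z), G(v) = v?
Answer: -105335595330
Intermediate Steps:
y(Z, o) = (Z + o)² (y(Z, o) = (Z + o)*(Z + o) = (Z + o)²)
((47775 - 1*(-184182)) + y(324, 106))*(G(-571) - 252119) = ((47775 - 1*(-184182)) + (324 + 106)²)*(-571 - 252119) = ((47775 + 184182) + 430²)*(-252690) = (231957 + 184900)*(-252690) = 416857*(-252690) = -105335595330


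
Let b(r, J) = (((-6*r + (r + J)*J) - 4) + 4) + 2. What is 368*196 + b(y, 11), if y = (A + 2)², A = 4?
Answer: 72431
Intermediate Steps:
y = 36 (y = (4 + 2)² = 6² = 36)
b(r, J) = 2 - 6*r + J*(J + r) (b(r, J) = (((-6*r + (J + r)*J) - 4) + 4) + 2 = (((-6*r + J*(J + r)) - 4) + 4) + 2 = ((-4 - 6*r + J*(J + r)) + 4) + 2 = (-6*r + J*(J + r)) + 2 = 2 - 6*r + J*(J + r))
368*196 + b(y, 11) = 368*196 + (2 + 11² - 6*36 + 11*36) = 72128 + (2 + 121 - 216 + 396) = 72128 + 303 = 72431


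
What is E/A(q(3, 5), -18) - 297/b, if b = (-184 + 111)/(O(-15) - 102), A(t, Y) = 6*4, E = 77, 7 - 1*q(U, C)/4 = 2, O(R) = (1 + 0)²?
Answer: -714307/1752 ≈ -407.71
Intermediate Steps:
O(R) = 1 (O(R) = 1² = 1)
q(U, C) = 20 (q(U, C) = 28 - 4*2 = 28 - 8 = 20)
A(t, Y) = 24
b = 73/101 (b = (-184 + 111)/(1 - 102) = -73/(-101) = -73*(-1/101) = 73/101 ≈ 0.72277)
E/A(q(3, 5), -18) - 297/b = 77/24 - 297/73/101 = 77*(1/24) - 297*101/73 = 77/24 - 29997/73 = -714307/1752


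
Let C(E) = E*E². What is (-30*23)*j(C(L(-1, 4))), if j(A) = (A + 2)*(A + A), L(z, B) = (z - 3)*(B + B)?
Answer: -1481673277440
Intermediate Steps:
L(z, B) = 2*B*(-3 + z) (L(z, B) = (-3 + z)*(2*B) = 2*B*(-3 + z))
C(E) = E³
j(A) = 2*A*(2 + A) (j(A) = (2 + A)*(2*A) = 2*A*(2 + A))
(-30*23)*j(C(L(-1, 4))) = (-30*23)*(2*(2*4*(-3 - 1))³*(2 + (2*4*(-3 - 1))³)) = -1380*(2*4*(-4))³*(2 + (2*4*(-4))³) = -1380*(-32)³*(2 + (-32)³) = -1380*(-32768)*(2 - 32768) = -1380*(-32768)*(-32766) = -690*2147352576 = -1481673277440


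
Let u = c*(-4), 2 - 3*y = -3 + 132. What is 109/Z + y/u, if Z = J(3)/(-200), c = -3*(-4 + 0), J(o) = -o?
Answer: 1046527/144 ≈ 7267.5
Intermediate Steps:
c = 12 (c = -3*(-4) = 12)
y = -127/3 (y = ⅔ - (-3 + 132)/3 = ⅔ - ⅓*129 = ⅔ - 43 = -127/3 ≈ -42.333)
Z = 3/200 (Z = -1*3/(-200) = -3*(-1/200) = 3/200 ≈ 0.015000)
u = -48 (u = 12*(-4) = -48)
109/Z + y/u = 109/(3/200) - 127/3/(-48) = 109*(200/3) - 127/3*(-1/48) = 21800/3 + 127/144 = 1046527/144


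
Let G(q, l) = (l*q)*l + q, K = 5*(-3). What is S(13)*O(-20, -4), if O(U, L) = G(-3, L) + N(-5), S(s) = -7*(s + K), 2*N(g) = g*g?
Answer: -539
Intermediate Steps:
K = -15
N(g) = g²/2 (N(g) = (g*g)/2 = g²/2)
S(s) = 105 - 7*s (S(s) = -7*(s - 15) = -7*(-15 + s) = 105 - 7*s)
G(q, l) = q + q*l² (G(q, l) = q*l² + q = q + q*l²)
O(U, L) = 19/2 - 3*L² (O(U, L) = -3*(1 + L²) + (½)*(-5)² = (-3 - 3*L²) + (½)*25 = (-3 - 3*L²) + 25/2 = 19/2 - 3*L²)
S(13)*O(-20, -4) = (105 - 7*13)*(19/2 - 3*(-4)²) = (105 - 91)*(19/2 - 3*16) = 14*(19/2 - 48) = 14*(-77/2) = -539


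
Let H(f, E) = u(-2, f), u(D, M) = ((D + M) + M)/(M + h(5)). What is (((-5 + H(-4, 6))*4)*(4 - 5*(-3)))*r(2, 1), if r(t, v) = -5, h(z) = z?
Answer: 5700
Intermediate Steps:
u(D, M) = (D + 2*M)/(5 + M) (u(D, M) = ((D + M) + M)/(M + 5) = (D + 2*M)/(5 + M))
H(f, E) = (-2 + 2*f)/(5 + f)
(((-5 + H(-4, 6))*4)*(4 - 5*(-3)))*r(2, 1) = (((-5 + 2*(-1 - 4)/(5 - 4))*4)*(4 - 5*(-3)))*(-5) = (((-5 + 2*(-5)/1)*4)*(4 + 15))*(-5) = (((-5 + 2*1*(-5))*4)*19)*(-5) = (((-5 - 10)*4)*19)*(-5) = (-15*4*19)*(-5) = -60*19*(-5) = -1140*(-5) = 5700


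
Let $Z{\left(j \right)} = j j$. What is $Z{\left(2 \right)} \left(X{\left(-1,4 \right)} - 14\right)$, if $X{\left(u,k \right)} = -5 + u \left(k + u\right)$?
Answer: $-88$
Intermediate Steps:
$Z{\left(j \right)} = j^{2}$
$Z{\left(2 \right)} \left(X{\left(-1,4 \right)} - 14\right) = 2^{2} \left(\left(-5 + \left(-1\right)^{2} + 4 \left(-1\right)\right) - 14\right) = 4 \left(\left(-5 + 1 - 4\right) - 14\right) = 4 \left(-8 - 14\right) = 4 \left(-22\right) = -88$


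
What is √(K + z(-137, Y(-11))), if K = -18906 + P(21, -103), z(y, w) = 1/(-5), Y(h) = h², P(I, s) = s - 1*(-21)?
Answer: 3*I*√52745/5 ≈ 137.8*I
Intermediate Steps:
P(I, s) = 21 + s (P(I, s) = s + 21 = 21 + s)
z(y, w) = -⅕
K = -18988 (K = -18906 + (21 - 103) = -18906 - 82 = -18988)
√(K + z(-137, Y(-11))) = √(-18988 - ⅕) = √(-94941/5) = 3*I*√52745/5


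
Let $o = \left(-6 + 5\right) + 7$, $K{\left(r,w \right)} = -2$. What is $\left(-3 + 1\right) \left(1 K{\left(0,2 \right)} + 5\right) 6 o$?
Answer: $-216$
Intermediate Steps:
$o = 6$ ($o = -1 + 7 = 6$)
$\left(-3 + 1\right) \left(1 K{\left(0,2 \right)} + 5\right) 6 o = \left(-3 + 1\right) \left(1 \left(-2\right) + 5\right) 6 \cdot 6 = - 2 \left(-2 + 5\right) 6 \cdot 6 = \left(-2\right) 3 \cdot 6 \cdot 6 = \left(-6\right) 6 \cdot 6 = \left(-36\right) 6 = -216$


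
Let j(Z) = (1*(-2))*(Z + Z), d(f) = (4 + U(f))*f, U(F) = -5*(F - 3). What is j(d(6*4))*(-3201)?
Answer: -31036896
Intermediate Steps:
U(F) = 15 - 5*F (U(F) = -5*(-3 + F) = 15 - 5*F)
d(f) = f*(19 - 5*f) (d(f) = (4 + (15 - 5*f))*f = (19 - 5*f)*f = f*(19 - 5*f))
j(Z) = -4*Z
j(d(6*4))*(-3201) = -4*6*4*(19 - 30*4)*(-3201) = -96*(19 - 5*24)*(-3201) = -96*(19 - 120)*(-3201) = -96*(-101)*(-3201) = -4*(-2424)*(-3201) = 9696*(-3201) = -31036896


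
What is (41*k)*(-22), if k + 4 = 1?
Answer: 2706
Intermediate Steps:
k = -3 (k = -4 + 1 = -3)
(41*k)*(-22) = (41*(-3))*(-22) = -123*(-22) = 2706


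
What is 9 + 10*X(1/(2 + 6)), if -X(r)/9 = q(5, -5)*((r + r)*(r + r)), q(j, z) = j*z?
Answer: 1197/8 ≈ 149.63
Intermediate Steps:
X(r) = 900*r**2 (X(r) = -9*5*(-5)*(r + r)*(r + r) = -(-225)*(2*r)*(2*r) = -(-225)*4*r**2 = -(-900)*r**2 = 900*r**2)
9 + 10*X(1/(2 + 6)) = 9 + 10*(900*(1/(2 + 6))**2) = 9 + 10*(900*(1/8)**2) = 9 + 10*(900*(1/64)) = 9 + 10*(225/16) = 9 + 1125/8 = 1197/8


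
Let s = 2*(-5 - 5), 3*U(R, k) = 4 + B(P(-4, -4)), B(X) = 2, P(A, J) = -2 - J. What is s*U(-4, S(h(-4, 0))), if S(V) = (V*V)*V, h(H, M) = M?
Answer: -40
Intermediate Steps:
S(V) = V³ (S(V) = V²*V = V³)
U(R, k) = 2 (U(R, k) = (4 + 2)/3 = (⅓)*6 = 2)
s = -20 (s = 2*(-10) = -20)
s*U(-4, S(h(-4, 0))) = -20*2 = -40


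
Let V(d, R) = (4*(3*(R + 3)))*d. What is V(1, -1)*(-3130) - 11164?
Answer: -86284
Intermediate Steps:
V(d, R) = d*(36 + 12*R) (V(d, R) = (4*(3*(3 + R)))*d = (4*(9 + 3*R))*d = (36 + 12*R)*d = d*(36 + 12*R))
V(1, -1)*(-3130) - 11164 = (12*1*(3 - 1))*(-3130) - 11164 = (12*1*2)*(-3130) - 11164 = 24*(-3130) - 11164 = -75120 - 11164 = -86284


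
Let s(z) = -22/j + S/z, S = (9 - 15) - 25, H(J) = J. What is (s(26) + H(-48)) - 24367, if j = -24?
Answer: -3808783/156 ≈ -24415.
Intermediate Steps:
S = -31 (S = -6 - 25 = -31)
s(z) = 11/12 - 31/z (s(z) = -22/(-24) - 31/z = -22*(-1/24) - 31/z = 11/12 - 31/z)
(s(26) + H(-48)) - 24367 = ((11/12 - 31/26) - 48) - 24367 = (-43/156 - 48) - 24367 = -7531/156 - 24367 = -3808783/156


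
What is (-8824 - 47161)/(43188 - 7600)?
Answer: -55985/35588 ≈ -1.5731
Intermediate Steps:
(-8824 - 47161)/(43188 - 7600) = -55985/35588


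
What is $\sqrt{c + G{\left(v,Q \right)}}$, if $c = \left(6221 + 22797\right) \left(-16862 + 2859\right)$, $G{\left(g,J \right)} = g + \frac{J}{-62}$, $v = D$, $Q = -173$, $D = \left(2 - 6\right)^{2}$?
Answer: $\frac{i \sqrt{1561967251346}}{62} \approx 20158.0 i$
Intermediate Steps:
$D = 16$ ($D = \left(-4\right)^{2} = 16$)
$v = 16$
$G{\left(g,J \right)} = g - \frac{J}{62}$ ($G{\left(g,J \right)} = g + J \left(- \frac{1}{62}\right) = g - \frac{J}{62}$)
$c = -406339054$ ($c = 29018 \left(-14003\right) = -406339054$)
$\sqrt{c + G{\left(v,Q \right)}} = \sqrt{-406339054 + \left(16 - - \frac{173}{62}\right)} = \sqrt{-406339054 + \left(16 + \frac{173}{62}\right)} = \sqrt{-406339054 + \frac{1165}{62}} = \sqrt{- \frac{25193020183}{62}} = \frac{i \sqrt{1561967251346}}{62}$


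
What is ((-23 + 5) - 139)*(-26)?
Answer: 4082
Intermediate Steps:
((-23 + 5) - 139)*(-26) = (-18 - 139)*(-26) = -157*(-26) = 4082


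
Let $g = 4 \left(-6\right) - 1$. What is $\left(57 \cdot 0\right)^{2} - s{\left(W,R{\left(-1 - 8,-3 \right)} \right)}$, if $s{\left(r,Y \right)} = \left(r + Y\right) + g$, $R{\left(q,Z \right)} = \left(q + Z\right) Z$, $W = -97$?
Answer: $86$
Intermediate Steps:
$g = -25$ ($g = -24 - 1 = -25$)
$R{\left(q,Z \right)} = Z \left(Z + q\right)$ ($R{\left(q,Z \right)} = \left(Z + q\right) Z = Z \left(Z + q\right)$)
$s{\left(r,Y \right)} = -25 + Y + r$ ($s{\left(r,Y \right)} = \left(r + Y\right) - 25 = \left(Y + r\right) - 25 = -25 + Y + r$)
$\left(57 \cdot 0\right)^{2} - s{\left(W,R{\left(-1 - 8,-3 \right)} \right)} = \left(57 \cdot 0\right)^{2} - \left(-25 - 3 \left(-3 - 9\right) - 97\right) = 0^{2} - \left(-25 - 3 \left(-3 - 9\right) - 97\right) = 0 - \left(-25 - 3 \left(-3 - 9\right) - 97\right) = 0 - \left(-25 - -36 - 97\right) = 0 - \left(-25 + 36 - 97\right) = 0 - -86 = 0 + 86 = 86$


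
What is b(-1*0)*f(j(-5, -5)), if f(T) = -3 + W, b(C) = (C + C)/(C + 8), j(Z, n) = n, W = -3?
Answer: 0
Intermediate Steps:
b(C) = 2*C/(8 + C) (b(C) = (2*C)/(8 + C) = 2*C/(8 + C))
f(T) = -6 (f(T) = -3 - 3 = -6)
b(-1*0)*f(j(-5, -5)) = (2*(-1*0)/(8 - 1*0))*(-6) = (2*0/(8 + 0))*(-6) = (2*0/8)*(-6) = (2*0*(1/8))*(-6) = 0*(-6) = 0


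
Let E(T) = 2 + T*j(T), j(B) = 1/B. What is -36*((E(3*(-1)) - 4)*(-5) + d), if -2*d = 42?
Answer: 576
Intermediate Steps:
d = -21 (d = -½*42 = -21)
E(T) = 3 (E(T) = 2 + T/T = 2 + 1 = 3)
-36*((E(3*(-1)) - 4)*(-5) + d) = -36*((3 - 4)*(-5) - 21) = -36*(-1*(-5) - 21) = -36*(5 - 21) = -36*(-16) = 576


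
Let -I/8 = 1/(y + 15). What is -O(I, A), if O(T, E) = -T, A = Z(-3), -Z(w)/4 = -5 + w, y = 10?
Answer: -8/25 ≈ -0.32000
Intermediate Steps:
Z(w) = 20 - 4*w (Z(w) = -4*(-5 + w) = 20 - 4*w)
I = -8/25 (I = -8/(10 + 15) = -8/25 ≈ -0.32000)
A = 32 (A = 20 - 4*(-3) = 20 + 12 = 32)
-O(I, A) = -(-1)*(-8)/25 = -1*8/25 = -8/25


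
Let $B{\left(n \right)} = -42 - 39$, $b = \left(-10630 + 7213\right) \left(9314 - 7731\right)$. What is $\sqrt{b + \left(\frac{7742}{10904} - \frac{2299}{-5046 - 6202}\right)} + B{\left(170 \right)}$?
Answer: $-81 + \frac{5 i \sqrt{8804424102637615}}{201724} \approx -81.0 + 2325.8 i$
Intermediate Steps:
$b = -5409111$ ($b = \left(-3417\right) 1583 = -5409111$)
$B{\left(n \right)} = -81$
$\sqrt{b + \left(\frac{7742}{10904} - \frac{2299}{-5046 - 6202}\right)} + B{\left(170 \right)} = \sqrt{-5409111 + \left(\frac{7742}{10904} - \frac{2299}{-5046 - 6202}\right)} - 81 = \sqrt{-5409111 + \left(7742 \cdot \frac{1}{10904} - \frac{2299}{-5046 - 6202}\right)} - 81 = \sqrt{-5409111 + \left(\frac{3871}{5452} - \frac{2299}{-11248}\right)} - 81 = \sqrt{-5409111 + \left(\frac{3871}{5452} - - \frac{121}{592}\right)} - 81 = \sqrt{-5409111 + \left(\frac{3871}{5452} + \frac{121}{592}\right)} - 81 = \sqrt{-5409111 + \frac{737831}{806896}} - 81 = \sqrt{- \frac{4364589291625}{806896}} - 81 = \frac{5 i \sqrt{8804424102637615}}{201724} - 81 = -81 + \frac{5 i \sqrt{8804424102637615}}{201724}$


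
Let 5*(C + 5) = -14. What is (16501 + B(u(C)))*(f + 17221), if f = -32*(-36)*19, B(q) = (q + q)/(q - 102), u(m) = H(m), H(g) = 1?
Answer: 65179020291/101 ≈ 6.4534e+8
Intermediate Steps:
C = -39/5 (C = -5 + (1/5)*(-14) = -5 - 14/5 = -39/5 ≈ -7.8000)
u(m) = 1
B(q) = 2*q/(-102 + q) (B(q) = (2*q)/(-102 + q) = 2*q/(-102 + q))
f = 21888 (f = 1152*19 = 21888)
(16501 + B(u(C)))*(f + 17221) = (16501 + 2*1/(-102 + 1))*(21888 + 17221) = (16501 + 2*1/(-101))*39109 = (16501 + 2*1*(-1/101))*39109 = (16501 - 2/101)*39109 = (1666599/101)*39109 = 65179020291/101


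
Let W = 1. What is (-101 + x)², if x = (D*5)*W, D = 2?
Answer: 8281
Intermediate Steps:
x = 10 (x = (2*5)*1 = 10*1 = 10)
(-101 + x)² = (-101 + 10)² = (-91)² = 8281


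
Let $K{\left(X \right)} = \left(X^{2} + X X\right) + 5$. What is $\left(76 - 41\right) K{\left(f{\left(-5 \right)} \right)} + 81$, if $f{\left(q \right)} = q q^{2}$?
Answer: $1094006$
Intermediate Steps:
$f{\left(q \right)} = q^{3}$
$K{\left(X \right)} = 5 + 2 X^{2}$ ($K{\left(X \right)} = \left(X^{2} + X^{2}\right) + 5 = 2 X^{2} + 5 = 5 + 2 X^{2}$)
$\left(76 - 41\right) K{\left(f{\left(-5 \right)} \right)} + 81 = \left(76 - 41\right) \left(5 + 2 \left(\left(-5\right)^{3}\right)^{2}\right) + 81 = \left(76 - 41\right) \left(5 + 2 \left(-125\right)^{2}\right) + 81 = 35 \left(5 + 2 \cdot 15625\right) + 81 = 35 \left(5 + 31250\right) + 81 = 35 \cdot 31255 + 81 = 1093925 + 81 = 1094006$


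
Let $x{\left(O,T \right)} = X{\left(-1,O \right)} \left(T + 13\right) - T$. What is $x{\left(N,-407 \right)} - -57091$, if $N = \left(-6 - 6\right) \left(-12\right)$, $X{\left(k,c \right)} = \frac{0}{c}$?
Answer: $57498$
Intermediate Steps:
$X{\left(k,c \right)} = 0$
$N = 144$ ($N = \left(-12\right) \left(-12\right) = 144$)
$x{\left(O,T \right)} = - T$ ($x{\left(O,T \right)} = 0 \left(T + 13\right) - T = 0 \left(13 + T\right) - T = 0 - T = - T$)
$x{\left(N,-407 \right)} - -57091 = \left(-1\right) \left(-407\right) - -57091 = 407 + 57091 = 57498$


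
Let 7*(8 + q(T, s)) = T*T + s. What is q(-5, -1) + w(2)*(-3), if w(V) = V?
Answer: -74/7 ≈ -10.571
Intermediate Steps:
q(T, s) = -8 + s/7 + T²/7 (q(T, s) = -8 + (T*T + s)/7 = -8 + (T² + s)/7 = -8 + (s + T²)/7 = -8 + (s/7 + T²/7) = -8 + s/7 + T²/7)
q(-5, -1) + w(2)*(-3) = (-8 + (⅐)*(-1) + (⅐)*(-5)²) + 2*(-3) = (-8 - ⅐ + (⅐)*25) - 6 = (-8 - ⅐ + 25/7) - 6 = -32/7 - 6 = -74/7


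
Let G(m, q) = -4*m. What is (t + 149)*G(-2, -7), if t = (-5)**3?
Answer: 192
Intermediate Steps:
t = -125
(t + 149)*G(-2, -7) = (-125 + 149)*(-4*(-2)) = 24*8 = 192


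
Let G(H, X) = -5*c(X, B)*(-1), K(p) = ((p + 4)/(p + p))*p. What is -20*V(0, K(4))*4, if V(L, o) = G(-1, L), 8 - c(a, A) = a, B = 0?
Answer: -3200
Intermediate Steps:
c(a, A) = 8 - a
K(p) = 2 + p/2 (K(p) = ((4 + p)/((2*p)))*p = ((4 + p)*(1/(2*p)))*p = ((4 + p)/(2*p))*p = 2 + p/2)
G(H, X) = 40 - 5*X (G(H, X) = -5*(8 - X)*(-1) = (-40 + 5*X)*(-1) = 40 - 5*X)
V(L, o) = 40 - 5*L
-20*V(0, K(4))*4 = -20*(40 - 5*0)*4 = -20*(40 + 0)*4 = -20*40*4 = -800*4 = -3200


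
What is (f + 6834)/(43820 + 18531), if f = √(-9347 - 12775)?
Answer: 6834/62351 + 3*I*√2458/62351 ≈ 0.10961 + 0.0023854*I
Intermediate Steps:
f = 3*I*√2458 (f = √(-22122) = 3*I*√2458 ≈ 148.73*I)
(f + 6834)/(43820 + 18531) = (3*I*√2458 + 6834)/(43820 + 18531) = (6834 + 3*I*√2458)/62351 = (6834 + 3*I*√2458)*(1/62351) = 6834/62351 + 3*I*√2458/62351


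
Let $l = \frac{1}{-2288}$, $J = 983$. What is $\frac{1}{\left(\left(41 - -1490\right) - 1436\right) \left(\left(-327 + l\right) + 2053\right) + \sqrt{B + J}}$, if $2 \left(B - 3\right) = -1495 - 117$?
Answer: $\frac{171674710064}{28149494892634061} - \frac{31409664 \sqrt{5}}{140747474463170305} \approx 6.0982 \cdot 10^{-6}$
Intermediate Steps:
$B = -803$ ($B = 3 + \frac{-1495 - 117}{2} = 3 + \frac{1}{2} \left(-1612\right) = 3 - 806 = -803$)
$l = - \frac{1}{2288} \approx -0.00043706$
$\frac{1}{\left(\left(41 - -1490\right) - 1436\right) \left(\left(-327 + l\right) + 2053\right) + \sqrt{B + J}} = \frac{1}{\left(\left(41 - -1490\right) - 1436\right) \left(\left(-327 - \frac{1}{2288}\right) + 2053\right) + \sqrt{-803 + 983}} = \frac{1}{\left(\left(41 + 1490\right) - 1436\right) \left(- \frac{748177}{2288} + 2053\right) + \sqrt{180}} = \frac{1}{\left(1531 - 1436\right) \frac{3949087}{2288} + 6 \sqrt{5}} = \frac{1}{95 \cdot \frac{3949087}{2288} + 6 \sqrt{5}} = \frac{1}{\frac{375163265}{2288} + 6 \sqrt{5}}$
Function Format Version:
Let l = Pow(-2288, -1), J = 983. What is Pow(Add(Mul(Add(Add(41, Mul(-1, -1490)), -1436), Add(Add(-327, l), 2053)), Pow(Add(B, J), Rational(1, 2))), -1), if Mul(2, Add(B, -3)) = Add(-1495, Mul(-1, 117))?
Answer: Add(Rational(171674710064, 28149494892634061), Mul(Rational(-31409664, 140747474463170305), Pow(5, Rational(1, 2)))) ≈ 6.0982e-6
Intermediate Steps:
B = -803 (B = Add(3, Mul(Rational(1, 2), Add(-1495, Mul(-1, 117)))) = Add(3, Mul(Rational(1, 2), Add(-1495, -117))) = Add(3, Mul(Rational(1, 2), -1612)) = Add(3, -806) = -803)
l = Rational(-1, 2288) ≈ -0.00043706
Pow(Add(Mul(Add(Add(41, Mul(-1, -1490)), -1436), Add(Add(-327, l), 2053)), Pow(Add(B, J), Rational(1, 2))), -1) = Pow(Add(Mul(Add(Add(41, Mul(-1, -1490)), -1436), Add(Add(-327, Rational(-1, 2288)), 2053)), Pow(Add(-803, 983), Rational(1, 2))), -1) = Pow(Add(Mul(Add(Add(41, 1490), -1436), Add(Rational(-748177, 2288), 2053)), Pow(180, Rational(1, 2))), -1) = Pow(Add(Mul(Add(1531, -1436), Rational(3949087, 2288)), Mul(6, Pow(5, Rational(1, 2)))), -1) = Pow(Add(Mul(95, Rational(3949087, 2288)), Mul(6, Pow(5, Rational(1, 2)))), -1) = Pow(Add(Rational(375163265, 2288), Mul(6, Pow(5, Rational(1, 2)))), -1)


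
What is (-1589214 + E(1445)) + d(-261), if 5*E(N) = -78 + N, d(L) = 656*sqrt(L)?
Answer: -7944703/5 + 1968*I*sqrt(29) ≈ -1.5889e+6 + 10598.0*I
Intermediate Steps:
E(N) = -78/5 + N/5 (E(N) = (-78 + N)/5 = -78/5 + N/5)
(-1589214 + E(1445)) + d(-261) = (-1589214 + (-78/5 + (1/5)*1445)) + 656*sqrt(-261) = (-1589214 + (-78/5 + 289)) + 656*(3*I*sqrt(29)) = (-1589214 + 1367/5) + 1968*I*sqrt(29) = -7944703/5 + 1968*I*sqrt(29)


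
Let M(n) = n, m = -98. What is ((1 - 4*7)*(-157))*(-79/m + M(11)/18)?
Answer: 294375/49 ≈ 6007.7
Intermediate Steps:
((1 - 4*7)*(-157))*(-79/m + M(11)/18) = ((1 - 4*7)*(-157))*(-79/(-98) + 11/18) = ((1 - 28)*(-157))*(-79*(-1/98) + 11*(1/18)) = (-27*(-157))*(79/98 + 11/18) = 4239*(625/441) = 294375/49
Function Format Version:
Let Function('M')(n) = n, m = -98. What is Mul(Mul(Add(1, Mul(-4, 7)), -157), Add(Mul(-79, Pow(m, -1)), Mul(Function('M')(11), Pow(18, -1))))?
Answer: Rational(294375, 49) ≈ 6007.7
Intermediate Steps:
Mul(Mul(Add(1, Mul(-4, 7)), -157), Add(Mul(-79, Pow(m, -1)), Mul(Function('M')(11), Pow(18, -1)))) = Mul(Mul(Add(1, Mul(-4, 7)), -157), Add(Mul(-79, Pow(-98, -1)), Mul(11, Pow(18, -1)))) = Mul(Mul(Add(1, -28), -157), Add(Mul(-79, Rational(-1, 98)), Mul(11, Rational(1, 18)))) = Mul(Mul(-27, -157), Add(Rational(79, 98), Rational(11, 18))) = Mul(4239, Rational(625, 441)) = Rational(294375, 49)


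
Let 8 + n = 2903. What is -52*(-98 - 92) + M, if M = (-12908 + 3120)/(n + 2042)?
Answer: 48767772/4937 ≈ 9878.0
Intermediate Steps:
n = 2895 (n = -8 + 2903 = 2895)
M = -9788/4937 (M = (-12908 + 3120)/(2895 + 2042) = -9788/4937 ≈ -1.9826)
-52*(-98 - 92) + M = -52*(-98 - 92) - 9788/4937 = -52*(-190) - 9788/4937 = 9880 - 9788/4937 = 48767772/4937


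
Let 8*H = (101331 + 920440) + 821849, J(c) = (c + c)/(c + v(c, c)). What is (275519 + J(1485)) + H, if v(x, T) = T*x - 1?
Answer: 2233063731527/4413418 ≈ 5.0597e+5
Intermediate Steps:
v(x, T) = -1 + T*x
J(c) = 2*c/(-1 + c + c**2) (J(c) = (c + c)/(c + (-1 + c*c)) = (2*c)/(c + (-1 + c**2)) = (2*c)/(-1 + c + c**2) = 2*c/(-1 + c + c**2))
H = 460905/2 (H = ((101331 + 920440) + 821849)/8 = (1021771 + 821849)/8 = (1/8)*1843620 = 460905/2 ≈ 2.3045e+5)
(275519 + J(1485)) + H = (275519 + 2*1485/(-1 + 1485 + 1485**2)) + 460905/2 = (275519 + 2*1485/(-1 + 1485 + 2205225)) + 460905/2 = (275519 + 2*1485/2206709) + 460905/2 = (275519 + 2*1485*(1/2206709)) + 460905/2 = (275519 + 2970/2206709) + 460905/2 = 607990259941/2206709 + 460905/2 = 2233063731527/4413418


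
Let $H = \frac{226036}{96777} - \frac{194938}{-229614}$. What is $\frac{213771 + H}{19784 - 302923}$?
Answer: $- \frac{791725308192178}{1048621995381807} \approx -0.75502$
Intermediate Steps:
$H = \frac{11794424155}{3703559013}$ ($H = 226036 \cdot \frac{1}{96777} - - \frac{97469}{114807} = \frac{226036}{96777} + \frac{97469}{114807} = \frac{11794424155}{3703559013} \approx 3.1846$)
$\frac{213771 + H}{19784 - 302923} = \frac{213771 + \frac{11794424155}{3703559013}}{19784 - 302923} = \frac{791725308192178}{3703559013 \left(-283139\right)} = \frac{791725308192178}{3703559013} \left(- \frac{1}{283139}\right) = - \frac{791725308192178}{1048621995381807}$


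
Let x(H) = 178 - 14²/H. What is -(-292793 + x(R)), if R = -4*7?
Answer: 292608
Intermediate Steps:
R = -28
x(H) = 178 - 196/H
-(-292793 + x(R)) = -(-292793 + (178 - 196/(-28))) = -(-292793 + (178 - 196*(-1/28))) = -(-292793 + (178 + 7)) = -(-292793 + 185) = -1*(-292608) = 292608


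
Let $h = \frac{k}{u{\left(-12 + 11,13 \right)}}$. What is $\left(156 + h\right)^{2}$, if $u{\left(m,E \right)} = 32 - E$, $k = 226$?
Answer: $\frac{10176100}{361} \approx 28189.0$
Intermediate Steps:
$h = \frac{226}{19}$ ($h = \frac{226}{32 - 13} = \frac{226}{19} \approx 11.895$)
$\left(156 + h\right)^{2} = \left(156 + \frac{226}{19}\right)^{2} = \left(\frac{3190}{19}\right)^{2} = \frac{10176100}{361}$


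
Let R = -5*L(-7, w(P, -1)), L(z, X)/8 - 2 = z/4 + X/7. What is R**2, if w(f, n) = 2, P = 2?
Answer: 22500/49 ≈ 459.18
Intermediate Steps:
L(z, X) = 16 + 2*z + 8*X/7 (L(z, X) = 16 + 8*(z/4 + X/7) = 16 + (2*z + 8*X/7) = 16 + 2*z + 8*X/7)
R = -150/7 (R = -5*(16 + 2*(-7) + (8/7)*2) = -5*(16 - 14 + 16/7) = -5*30/7 = -150/7 ≈ -21.429)
R**2 = (-150/7)**2 = 22500/49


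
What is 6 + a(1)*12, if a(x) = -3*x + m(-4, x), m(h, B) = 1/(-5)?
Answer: -162/5 ≈ -32.400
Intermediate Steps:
m(h, B) = -⅕
a(x) = -⅕ - 3*x (a(x) = -3*x - ⅕ = -⅕ - 3*x)
6 + a(1)*12 = 6 + (-⅕ - 3*1)*12 = 6 + (-⅕ - 3)*12 = 6 - 16/5*12 = 6 - 192/5 = -162/5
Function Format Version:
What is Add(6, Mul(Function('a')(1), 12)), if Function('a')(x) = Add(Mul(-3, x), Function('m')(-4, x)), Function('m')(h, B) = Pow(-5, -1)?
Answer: Rational(-162, 5) ≈ -32.400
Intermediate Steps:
Function('m')(h, B) = Rational(-1, 5)
Function('a')(x) = Add(Rational(-1, 5), Mul(-3, x)) (Function('a')(x) = Add(Mul(-3, x), Rational(-1, 5)) = Add(Rational(-1, 5), Mul(-3, x)))
Add(6, Mul(Function('a')(1), 12)) = Add(6, Mul(Add(Rational(-1, 5), Mul(-3, 1)), 12)) = Add(6, Mul(Add(Rational(-1, 5), -3), 12)) = Add(6, Mul(Rational(-16, 5), 12)) = Add(6, Rational(-192, 5)) = Rational(-162, 5)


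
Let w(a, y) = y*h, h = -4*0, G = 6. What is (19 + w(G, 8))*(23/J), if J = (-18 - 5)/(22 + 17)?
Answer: -741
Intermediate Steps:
h = 0
J = -23/39 ≈ -0.58974
w(a, y) = 0 (w(a, y) = y*0 = 0)
(19 + w(G, 8))*(23/J) = (19 + 0)*(23/(-23/39)) = 19*(23*(-39/23)) = 19*(-39) = -741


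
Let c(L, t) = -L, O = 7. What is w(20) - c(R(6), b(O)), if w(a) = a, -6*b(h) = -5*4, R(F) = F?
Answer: 26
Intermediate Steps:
b(h) = 10/3 (b(h) = -(-5)*4/6 = -⅙*(-20) = 10/3)
w(20) - c(R(6), b(O)) = 20 - (-1)*6 = 20 - 1*(-6) = 20 + 6 = 26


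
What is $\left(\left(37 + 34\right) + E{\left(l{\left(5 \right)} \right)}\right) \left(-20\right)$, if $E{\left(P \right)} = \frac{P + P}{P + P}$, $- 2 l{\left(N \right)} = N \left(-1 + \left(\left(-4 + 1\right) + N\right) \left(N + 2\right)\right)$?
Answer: $-1440$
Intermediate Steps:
$l{\left(N \right)} = - \frac{N \left(-1 + \left(-3 + N\right) \left(2 + N\right)\right)}{2}$ ($l{\left(N \right)} = - \frac{N \left(-1 + \left(\left(-4 + 1\right) + N\right) \left(N + 2\right)\right)}{2} = - \frac{N \left(-1 + \left(-3 + N\right) \left(2 + N\right)\right)}{2}$)
$E{\left(P \right)} = 1$ ($E{\left(P \right)} = \frac{2 P}{2 P} = 2 P \frac{1}{2 P} = 1$)
$\left(\left(37 + 34\right) + E{\left(l{\left(5 \right)} \right)}\right) \left(-20\right) = \left(\left(37 + 34\right) + 1\right) \left(-20\right) = \left(71 + 1\right) \left(-20\right) = 72 \left(-20\right) = -1440$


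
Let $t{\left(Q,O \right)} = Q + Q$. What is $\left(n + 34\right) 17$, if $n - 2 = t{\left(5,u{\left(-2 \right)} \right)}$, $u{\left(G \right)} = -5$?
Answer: $782$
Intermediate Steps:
$t{\left(Q,O \right)} = 2 Q$
$n = 12$ ($n = 2 + 2 \cdot 5 = 2 + 10 = 12$)
$\left(n + 34\right) 17 = \left(12 + 34\right) 17 = 46 \cdot 17 = 782$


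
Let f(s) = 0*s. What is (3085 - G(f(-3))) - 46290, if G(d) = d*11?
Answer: -43205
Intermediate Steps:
f(s) = 0
G(d) = 11*d
(3085 - G(f(-3))) - 46290 = (3085 - 11*0) - 46290 = (3085 - 1*0) - 46290 = (3085 + 0) - 46290 = 3085 - 46290 = -43205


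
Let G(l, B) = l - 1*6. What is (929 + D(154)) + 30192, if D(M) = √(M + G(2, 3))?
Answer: 31121 + 5*√6 ≈ 31133.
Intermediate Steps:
G(l, B) = -6 + l (G(l, B) = l - 6 = -6 + l)
D(M) = √(-4 + M) (D(M) = √(M + (-6 + 2)) = √(M - 4) = √(-4 + M))
(929 + D(154)) + 30192 = (929 + √(-4 + 154)) + 30192 = (929 + √150) + 30192 = (929 + 5*√6) + 30192 = 31121 + 5*√6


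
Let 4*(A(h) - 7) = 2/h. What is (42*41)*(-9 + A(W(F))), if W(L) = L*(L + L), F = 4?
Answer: -109347/32 ≈ -3417.1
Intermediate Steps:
W(L) = 2*L**2 (W(L) = L*(2*L) = 2*L**2)
A(h) = 7 + 1/(2*h) (A(h) = 7 + (2/h)/4 = 7 + 1/(2*h))
(42*41)*(-9 + A(W(F))) = (42*41)*(-9 + (7 + 1/(2*((2*4**2))))) = 1722*(-9 + (7 + 1/(2*((2*16))))) = 1722*(-9 + (7 + (1/2)/32)) = 1722*(-9 + (7 + (1/2)*(1/32))) = 1722*(-9 + (7 + 1/64)) = 1722*(-9 + 449/64) = 1722*(-127/64) = -109347/32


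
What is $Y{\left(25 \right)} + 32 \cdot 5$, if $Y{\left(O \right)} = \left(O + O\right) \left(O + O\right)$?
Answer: $2660$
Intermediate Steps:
$Y{\left(O \right)} = 4 O^{2}$ ($Y{\left(O \right)} = 2 O 2 O = 4 O^{2}$)
$Y{\left(25 \right)} + 32 \cdot 5 = 4 \cdot 25^{2} + 32 \cdot 5 = 4 \cdot 625 + 160 = 2500 + 160 = 2660$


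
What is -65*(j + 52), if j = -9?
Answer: -2795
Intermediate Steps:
-65*(j + 52) = -65*(-9 + 52) = -65*43 = -2795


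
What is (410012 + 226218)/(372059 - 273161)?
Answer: 318115/49449 ≈ 6.4332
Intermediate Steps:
(410012 + 226218)/(372059 - 273161) = 636230/98898 = 636230*(1/98898) = 318115/49449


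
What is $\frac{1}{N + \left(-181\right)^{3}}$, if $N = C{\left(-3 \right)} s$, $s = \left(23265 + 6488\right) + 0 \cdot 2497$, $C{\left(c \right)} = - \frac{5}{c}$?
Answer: $- \frac{3}{17640458} \approx -1.7006 \cdot 10^{-7}$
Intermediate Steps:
$s = 29753$ ($s = 29753 + 0 = 29753$)
$N = \frac{148765}{3}$ ($N = - \frac{5}{-3} \cdot 29753 = \left(-5\right) \left(- \frac{1}{3}\right) 29753 = \frac{5}{3} \cdot 29753 = \frac{148765}{3} \approx 49588.0$)
$\frac{1}{N + \left(-181\right)^{3}} = \frac{1}{\frac{148765}{3} + \left(-181\right)^{3}} = \frac{1}{\frac{148765}{3} - 5929741} = \frac{1}{- \frac{17640458}{3}} = - \frac{3}{17640458}$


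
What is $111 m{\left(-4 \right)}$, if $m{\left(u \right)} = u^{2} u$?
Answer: $-7104$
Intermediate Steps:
$m{\left(u \right)} = u^{3}$
$111 m{\left(-4 \right)} = 111 \left(-4\right)^{3} = 111 \left(-64\right) = -7104$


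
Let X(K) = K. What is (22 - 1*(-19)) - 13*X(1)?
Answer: 28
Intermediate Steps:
(22 - 1*(-19)) - 13*X(1) = (22 - 1*(-19)) - 13*1 = (22 + 19) - 13 = 41 - 13 = 28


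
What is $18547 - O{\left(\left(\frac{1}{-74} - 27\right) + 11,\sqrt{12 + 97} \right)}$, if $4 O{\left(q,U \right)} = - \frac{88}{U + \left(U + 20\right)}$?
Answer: $\frac{166813}{9} + \frac{11 \sqrt{109}}{9} \approx 18548.0$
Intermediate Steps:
$O{\left(q,U \right)} = - \frac{22}{20 + 2 U}$ ($O{\left(q,U \right)} = \frac{\left(-88\right) \frac{1}{U + \left(U + 20\right)}}{4} = \frac{\left(-88\right) \frac{1}{U + \left(20 + U\right)}}{4} = \frac{\left(-88\right) \frac{1}{20 + 2 U}}{4} = - \frac{22}{20 + 2 U}$)
$18547 - O{\left(\left(\frac{1}{-74} - 27\right) + 11,\sqrt{12 + 97} \right)} = 18547 - - \frac{11}{10 + \sqrt{12 + 97}} = 18547 - - \frac{11}{10 + \sqrt{109}} = 18547 + \frac{11}{10 + \sqrt{109}}$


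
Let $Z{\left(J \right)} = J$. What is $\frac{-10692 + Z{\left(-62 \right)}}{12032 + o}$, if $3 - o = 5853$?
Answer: $- \frac{5377}{3091} \approx -1.7396$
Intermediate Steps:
$o = -5850$ ($o = 3 - 5853 = -5850$)
$\frac{-10692 + Z{\left(-62 \right)}}{12032 + o} = \frac{-10692 - 62}{12032 - 5850} = - \frac{10754}{6182} = \left(-10754\right) \frac{1}{6182} = - \frac{5377}{3091}$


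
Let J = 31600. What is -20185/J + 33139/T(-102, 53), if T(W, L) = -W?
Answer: 104513353/322320 ≈ 324.25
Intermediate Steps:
-20185/J + 33139/T(-102, 53) = -20185/31600 + 33139/((-1*(-102))) = -20185*1/31600 + 33139/102 = -4037/6320 + 33139*(1/102) = -4037/6320 + 33139/102 = 104513353/322320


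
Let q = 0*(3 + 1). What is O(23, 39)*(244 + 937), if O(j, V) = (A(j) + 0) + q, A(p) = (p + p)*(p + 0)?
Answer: 1249498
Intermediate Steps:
A(p) = 2*p² (A(p) = (2*p)*p = 2*p²)
q = 0 (q = 0*4 = 0)
O(j, V) = 2*j² (O(j, V) = (2*j² + 0) + 0 = 2*j² + 0 = 2*j²)
O(23, 39)*(244 + 937) = (2*23²)*(244 + 937) = (2*529)*1181 = 1058*1181 = 1249498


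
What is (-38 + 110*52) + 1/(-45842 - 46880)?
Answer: 526846403/92722 ≈ 5682.0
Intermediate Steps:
(-38 + 110*52) + 1/(-45842 - 46880) = (-38 + 5720) + 1/(-92722) = 5682 - 1/92722 = 526846403/92722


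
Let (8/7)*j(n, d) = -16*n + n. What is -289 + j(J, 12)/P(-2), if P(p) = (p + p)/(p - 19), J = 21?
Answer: -55553/32 ≈ -1736.0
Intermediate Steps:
j(n, d) = -105*n/8 (j(n, d) = 7*(-16*n + n)/8 = 7*(-15*n)/8 = -105*n/8)
P(p) = 2*p/(-19 + p) (P(p) = (2*p)/(-19 + p) = 2*p/(-19 + p))
-289 + j(J, 12)/P(-2) = -289 + (-105/8*21)/((2*(-2)/(-19 - 2))) = -289 - 2205/(8*(2*(-2)/(-21))) = -289 - 2205/(8*(2*(-2)*(-1/21))) = -289 - 2205/(8*4/21) = -289 - 2205/8*21/4 = -289 - 46305/32 = -55553/32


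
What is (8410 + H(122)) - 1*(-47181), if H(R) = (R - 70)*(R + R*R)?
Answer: 835903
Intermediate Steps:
H(R) = (-70 + R)*(R + R²)
(8410 + H(122)) - 1*(-47181) = (8410 + 122*(-70 + 122² - 69*122)) - 1*(-47181) = (8410 + 122*(-70 + 14884 - 8418)) + 47181 = (8410 + 122*6396) + 47181 = (8410 + 780312) + 47181 = 788722 + 47181 = 835903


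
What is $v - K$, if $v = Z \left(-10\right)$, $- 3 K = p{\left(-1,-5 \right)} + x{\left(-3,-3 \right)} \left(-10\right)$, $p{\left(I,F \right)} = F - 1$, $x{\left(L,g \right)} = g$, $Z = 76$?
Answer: $-752$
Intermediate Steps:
$p{\left(I,F \right)} = -1 + F$
$K = -8$ ($K = - \frac{\left(-1 - 5\right) - -30}{3} = - \frac{-6 + 30}{3} = \left(- \frac{1}{3}\right) 24 = -8$)
$v = -760$ ($v = 76 \left(-10\right) = -760$)
$v - K = -760 - -8 = -760 + 8 = -752$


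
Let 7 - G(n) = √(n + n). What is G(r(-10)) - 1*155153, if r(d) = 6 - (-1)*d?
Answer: -155146 - 2*I*√2 ≈ -1.5515e+5 - 2.8284*I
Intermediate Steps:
r(d) = 6 + d
G(n) = 7 - √2*√n (G(n) = 7 - √(n + n) = 7 - √(2*n) = 7 - √2*√n)
G(r(-10)) - 1*155153 = (7 - √2*√(6 - 10)) - 1*155153 = (7 - √2*√(-4)) - 155153 = (7 - √2*2*I) - 155153 = (7 - 2*I*√2) - 155153 = -155146 - 2*I*√2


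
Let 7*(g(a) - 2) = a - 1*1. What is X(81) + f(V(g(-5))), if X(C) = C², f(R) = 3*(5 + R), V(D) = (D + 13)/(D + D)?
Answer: 105513/16 ≈ 6594.6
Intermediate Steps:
g(a) = 13/7 + a/7 (g(a) = 2 + (a - 1*1)/7 = 2 + (a - 1)/7 = 2 + (-1 + a)/7 = 2 + (-⅐ + a/7) = 13/7 + a/7)
V(D) = (13 + D)/(2*D) (V(D) = (13 + D)/((2*D)) = (13 + D)*(1/(2*D)) = (13 + D)/(2*D))
f(R) = 15 + 3*R
X(81) + f(V(g(-5))) = 81² + (15 + 3*((13 + (13/7 + (⅐)*(-5)))/(2*(13/7 + (⅐)*(-5))))) = 6561 + (15 + 3*((13 + (13/7 - 5/7))/(2*(13/7 - 5/7)))) = 6561 + (15 + 3*((13 + 8/7)/(2*(8/7)))) = 6561 + (15 + 3*((½)*(7/8)*(99/7))) = 6561 + (15 + 3*(99/16)) = 6561 + (15 + 297/16) = 6561 + 537/16 = 105513/16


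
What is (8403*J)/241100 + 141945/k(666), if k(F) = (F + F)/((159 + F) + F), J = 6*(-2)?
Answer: 1417396346693/8920700 ≈ 1.5889e+5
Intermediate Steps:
J = -12
k(F) = 2*F/(159 + 2*F) (k(F) = (2*F)/(159 + 2*F) = 2*F/(159 + 2*F))
(8403*J)/241100 + 141945/k(666) = (8403*(-12))/241100 + 141945/((2*666/(159 + 2*666))) = -100836*1/241100 + 141945/((2*666/(159 + 1332))) = -25209/60275 + 141945/((2*666/1491)) = -25209/60275 + 141945/((2*666*(1/1491))) = -25209/60275 + 141945/(444/497) = -25209/60275 + 141945*(497/444) = -25209/60275 + 23515555/148 = 1417396346693/8920700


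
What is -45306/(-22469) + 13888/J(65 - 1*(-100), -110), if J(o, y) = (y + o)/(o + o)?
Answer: 1872342138/22469 ≈ 83330.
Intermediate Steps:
J(o, y) = (o + y)/(2*o) (J(o, y) = (o + y)/((2*o)) = (o + y)*(1/(2*o)) = (o + y)/(2*o))
-45306/(-22469) + 13888/J(65 - 1*(-100), -110) = -45306/(-22469) + 13888/((((65 - 1*(-100)) - 110)/(2*(65 - 1*(-100))))) = -45306*(-1/22469) + 13888/((((65 + 100) - 110)/(2*(65 + 100)))) = 45306/22469 + 13888/(((½)*(165 - 110)/165)) = 45306/22469 + 13888/(((½)*(1/165)*55)) = 45306/22469 + 13888/(⅙) = 45306/22469 + 13888*6 = 45306/22469 + 83328 = 1872342138/22469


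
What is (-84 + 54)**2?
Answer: 900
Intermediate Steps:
(-84 + 54)**2 = (-30)**2 = 900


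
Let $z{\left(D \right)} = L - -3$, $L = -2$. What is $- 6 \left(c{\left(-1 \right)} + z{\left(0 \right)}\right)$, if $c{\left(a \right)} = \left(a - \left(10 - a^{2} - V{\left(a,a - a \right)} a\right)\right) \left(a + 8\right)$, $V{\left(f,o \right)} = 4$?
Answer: $582$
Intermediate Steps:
$c{\left(a \right)} = \left(8 + a\right) \left(-10 + a^{2} + 5 a\right)$ ($c{\left(a \right)} = \left(a - \left(10 - a^{2} - 4 a\right)\right) \left(a + 8\right) = \left(a + \left(-10 + a^{2} + 4 a\right)\right) \left(8 + a\right) = \left(-10 + a^{2} + 5 a\right) \left(8 + a\right) = \left(8 + a\right) \left(-10 + a^{2} + 5 a\right)$)
$z{\left(D \right)} = 1$ ($z{\left(D \right)} = -2 - -3 = -2 + 3 = 1$)
$- 6 \left(c{\left(-1 \right)} + z{\left(0 \right)}\right) = - 6 \left(\left(-80 + \left(-1\right)^{3} + 13 \left(-1\right)^{2} + 30 \left(-1\right)\right) + 1\right) = - 6 \left(\left(-80 - 1 + 13 \cdot 1 - 30\right) + 1\right) = - 6 \left(\left(-80 - 1 + 13 - 30\right) + 1\right) = - 6 \left(-98 + 1\right) = \left(-6\right) \left(-97\right) = 582$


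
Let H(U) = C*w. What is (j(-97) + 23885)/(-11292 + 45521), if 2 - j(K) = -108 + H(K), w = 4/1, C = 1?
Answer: 23991/34229 ≈ 0.70090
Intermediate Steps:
w = 4 (w = 4*1 = 4)
H(U) = 4 (H(U) = 1*4 = 4)
j(K) = 106 (j(K) = 2 - (-108 + 4) = 2 - 1*(-104) = 2 + 104 = 106)
(j(-97) + 23885)/(-11292 + 45521) = (106 + 23885)/(-11292 + 45521) = 23991/34229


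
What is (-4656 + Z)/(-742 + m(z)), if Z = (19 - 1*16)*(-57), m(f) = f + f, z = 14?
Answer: 1609/238 ≈ 6.7605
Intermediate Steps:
m(f) = 2*f
Z = -171 (Z = (19 - 16)*(-57) = 3*(-57) = -171)
(-4656 + Z)/(-742 + m(z)) = (-4656 - 171)/(-742 + 2*14) = -4827/(-742 + 28) = -4827/(-714) = -4827*(-1/714) = 1609/238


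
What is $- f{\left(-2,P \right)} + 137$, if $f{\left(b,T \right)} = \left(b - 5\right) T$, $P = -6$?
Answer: $95$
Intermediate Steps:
$f{\left(b,T \right)} = T \left(-5 + b\right)$ ($f{\left(b,T \right)} = \left(-5 + b\right) T = T \left(-5 + b\right)$)
$- f{\left(-2,P \right)} + 137 = - \left(-6\right) \left(-5 - 2\right) + 137 = - \left(-6\right) \left(-7\right) + 137 = \left(-1\right) 42 + 137 = -42 + 137 = 95$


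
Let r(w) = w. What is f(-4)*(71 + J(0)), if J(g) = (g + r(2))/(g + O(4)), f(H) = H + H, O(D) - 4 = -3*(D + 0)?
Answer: -566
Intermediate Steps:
O(D) = 4 - 3*D (O(D) = 4 - 3*(D + 0) = 4 - 3*D)
f(H) = 2*H
J(g) = (2 + g)/(-8 + g) (J(g) = (g + 2)/(g + (4 - 3*4)) = (2 + g)/(g + (4 - 12)) = (2 + g)/(g - 8) = (2 + g)/(-8 + g))
f(-4)*(71 + J(0)) = (2*(-4))*(71 + (2 + 0)/(-8 + 0)) = -8*(71 + 2/(-8)) = -8*(71 - ⅛*2) = -8*(71 - ¼) = -8*283/4 = -566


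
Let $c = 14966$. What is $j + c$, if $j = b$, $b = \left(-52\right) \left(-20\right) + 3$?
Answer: $16009$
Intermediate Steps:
$b = 1043$ ($b = 1040 + 3 = 1043$)
$j = 1043$
$j + c = 1043 + 14966 = 16009$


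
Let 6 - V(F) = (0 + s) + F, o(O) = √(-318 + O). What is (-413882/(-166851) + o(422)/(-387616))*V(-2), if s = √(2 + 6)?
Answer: (4 - √2)*(80213642656 - 166851*√26)/16168529304 ≈ 12.828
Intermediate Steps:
s = 2*√2 (s = √8 = 2*√2 ≈ 2.8284)
V(F) = 6 - F - 2*√2 (V(F) = 6 - ((0 + 2*√2) + F) = 6 - (2*√2 + F) = 6 - (F + 2*√2) = 6 + (-F - 2*√2) = 6 - F - 2*√2)
(-413882/(-166851) + o(422)/(-387616))*V(-2) = (-413882/(-166851) + √(-318 + 422)/(-387616))*(6 - 1*(-2) - 2*√2) = (-413882*(-1/166851) + √104*(-1/387616))*(6 + 2 - 2*√2) = (413882/166851 + (2*√26)*(-1/387616))*(8 - 2*√2) = (413882/166851 - √26/193808)*(8 - 2*√2) = (8 - 2*√2)*(413882/166851 - √26/193808)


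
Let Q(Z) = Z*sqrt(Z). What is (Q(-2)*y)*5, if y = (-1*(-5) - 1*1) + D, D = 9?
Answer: -130*I*sqrt(2) ≈ -183.85*I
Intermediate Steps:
y = 13 (y = (-1*(-5) - 1*1) + 9 = (5 - 1) + 9 = 4 + 9 = 13)
Q(Z) = Z**(3/2)
(Q(-2)*y)*5 = ((-2)**(3/2)*13)*5 = (-2*I*sqrt(2)*13)*5 = -26*I*sqrt(2)*5 = -130*I*sqrt(2)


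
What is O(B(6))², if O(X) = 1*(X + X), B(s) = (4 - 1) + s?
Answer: 324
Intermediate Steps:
B(s) = 3 + s
O(X) = 2*X (O(X) = 1*(2*X) = 2*X)
O(B(6))² = (2*(3 + 6))² = (2*9)² = 18² = 324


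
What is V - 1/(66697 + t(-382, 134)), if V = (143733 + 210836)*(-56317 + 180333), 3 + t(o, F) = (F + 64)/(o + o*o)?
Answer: 71138113548676339407/1617796391 ≈ 4.3972e+10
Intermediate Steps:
t(o, F) = -3 + (64 + F)/(o + o²) (t(o, F) = -3 + (F + 64)/(o + o*o) = -3 + (64 + F)/(o + o²))
V = 43972229104 (V = 354569*124016 = 43972229104)
V - 1/(66697 + t(-382, 134)) = 43972229104 - 1/(66697 + (64 + 134 - 3*(-382) - 3*(-382)²)/((-382)*(1 - 382))) = 43972229104 - 1/(66697 - 1/382*(64 + 134 + 1146 - 3*145924)/(-381)) = 43972229104 - 1/(66697 - 1/382*(-1/381)*(64 + 134 + 1146 - 437772)) = 43972229104 - 1/(66697 - 1/382*(-1/381)*(-436428)) = 43972229104 - 1/(66697 - 72738/24257) = 43972229104 - 1/1617796391/24257 = 43972229104 - 1*24257/1617796391 = 43972229104 - 24257/1617796391 = 71138113548676339407/1617796391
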